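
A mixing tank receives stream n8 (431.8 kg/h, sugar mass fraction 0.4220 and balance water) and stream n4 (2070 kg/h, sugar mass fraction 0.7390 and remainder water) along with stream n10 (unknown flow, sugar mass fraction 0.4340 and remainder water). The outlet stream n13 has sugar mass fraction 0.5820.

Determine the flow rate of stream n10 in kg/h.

1729 kg/h

Let n10 be the unknown flow. Total out = 2501.8 + n10.
sugar balance: 1711.9 + 0.434·n10 = 0.582·(2501.8 + n10)
(0.434 − 0.582)·n10 = 0.582×2501.8 − 1711.9 = -255.9
n10 = -255.9 / -0.148 = 1729.1 kg/h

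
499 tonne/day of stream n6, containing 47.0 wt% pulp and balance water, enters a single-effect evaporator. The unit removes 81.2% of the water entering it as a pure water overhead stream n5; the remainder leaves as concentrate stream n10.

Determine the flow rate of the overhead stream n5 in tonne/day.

214.7 tonne/day

water entering = 499×0.530 = 264.47 tonne/day; overhead removed = 0.812×264.47 = 214.75 tonne/day.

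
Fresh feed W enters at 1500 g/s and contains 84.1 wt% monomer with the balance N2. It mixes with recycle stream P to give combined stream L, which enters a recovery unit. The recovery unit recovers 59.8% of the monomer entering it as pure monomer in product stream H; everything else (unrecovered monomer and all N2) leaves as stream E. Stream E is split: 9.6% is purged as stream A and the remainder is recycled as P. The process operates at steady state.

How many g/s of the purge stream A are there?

N2 enters only via W and leaves only via the purge: 1500×0.159 = 0.096×(N2 in E), and the recovery unit passes all N2, so N2 in L = N2 in E = 2484.4 g/s.
monomer in L: m_A = 1500×0.841 + (1−0.096)·(1−0.598)·m_A, so m_A = 1261.5/0.6366 = 1981.6 g/s.
E = (1−0.598)×1981.6 + 2484.4 = 3281 g/s.
Purge A = 0.096×3281 = 314.98 g/s.

315 g/s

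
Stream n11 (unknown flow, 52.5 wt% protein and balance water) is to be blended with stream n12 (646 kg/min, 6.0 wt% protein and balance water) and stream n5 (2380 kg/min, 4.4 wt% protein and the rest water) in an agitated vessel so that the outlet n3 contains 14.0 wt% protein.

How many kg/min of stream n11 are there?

727.7 kg/min

Let n11 be the unknown flow. Total out = 3026 + n11.
protein balance: 143.48 + 0.525·n11 = 0.140·(3026 + n11)
(0.525 − 0.140)·n11 = 0.140×3026 − 143.48 = 280.16
n11 = 280.16 / 0.385 = 727.69 kg/min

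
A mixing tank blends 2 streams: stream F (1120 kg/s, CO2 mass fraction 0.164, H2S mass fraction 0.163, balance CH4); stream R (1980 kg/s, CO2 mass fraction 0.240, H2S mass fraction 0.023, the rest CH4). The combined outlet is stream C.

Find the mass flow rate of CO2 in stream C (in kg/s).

658.9 kg/s

CO2 out = CO2 in = 1120×0.164 + 1980×0.240 = 658.88 kg/s.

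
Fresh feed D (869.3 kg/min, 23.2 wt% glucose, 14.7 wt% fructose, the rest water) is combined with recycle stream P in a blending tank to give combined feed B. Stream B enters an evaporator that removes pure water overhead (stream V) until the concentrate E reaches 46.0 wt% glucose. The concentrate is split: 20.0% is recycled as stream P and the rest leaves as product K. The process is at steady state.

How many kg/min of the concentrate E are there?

Overall glucose balance (none leaves overhead): glucose in fresh feed = glucose in product, i.e. 869.3×0.232 = (1−0.200)·E·0.460.
E = 201.68/(0.460×0.800) = 548.04 kg/min.

548 kg/min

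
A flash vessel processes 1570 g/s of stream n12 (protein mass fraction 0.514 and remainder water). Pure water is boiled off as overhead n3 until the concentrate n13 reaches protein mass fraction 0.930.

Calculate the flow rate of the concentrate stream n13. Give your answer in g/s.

protein is conserved: 1570×0.514 = 806.98 g/s all reports to the concentrate.
Concentrate = 806.98/(target fraction) = 867.72 g/s.

867.7 g/s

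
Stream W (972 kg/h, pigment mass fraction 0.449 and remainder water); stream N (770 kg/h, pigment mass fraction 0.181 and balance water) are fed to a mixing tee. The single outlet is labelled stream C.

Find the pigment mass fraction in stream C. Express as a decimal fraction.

0.331

Total flow out = 972 + 770 = 1742 kg/h.
pigment in = 972×0.449 + 770×0.181 = 575.8 kg/h.
pigment mass fraction in C = 575.8/1742 = 0.331.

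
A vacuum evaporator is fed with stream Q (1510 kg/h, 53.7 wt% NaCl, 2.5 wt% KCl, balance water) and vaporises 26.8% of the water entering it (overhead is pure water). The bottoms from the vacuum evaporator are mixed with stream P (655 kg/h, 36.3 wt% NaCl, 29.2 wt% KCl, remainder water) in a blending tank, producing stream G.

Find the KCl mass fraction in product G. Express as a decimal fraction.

Vapour removed = 0.268×0.438×1510 = 177.25 kg/h; concentrate = 1332.8 kg/h.
KCl reaching the mixer = 37.75 (from concentrate) + 655×0.292 = 229.01 kg/h.
Product flow = 1332.8 + 655 = 1987.8 kg/h; KCl fraction = 0.115.

0.115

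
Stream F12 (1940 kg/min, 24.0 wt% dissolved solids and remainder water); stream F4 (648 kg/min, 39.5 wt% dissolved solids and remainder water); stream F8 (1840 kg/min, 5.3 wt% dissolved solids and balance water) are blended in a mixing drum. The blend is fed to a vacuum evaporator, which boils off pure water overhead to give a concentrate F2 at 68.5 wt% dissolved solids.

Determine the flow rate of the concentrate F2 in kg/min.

1196 kg/min

dissolved solids entering = 1940×0.240 + 648×0.395 + 1840×0.053 = 819.08 kg/min.
All dissolved solids reports to F2, so F2 = 819.08/0.685 = 1195.7 kg/min.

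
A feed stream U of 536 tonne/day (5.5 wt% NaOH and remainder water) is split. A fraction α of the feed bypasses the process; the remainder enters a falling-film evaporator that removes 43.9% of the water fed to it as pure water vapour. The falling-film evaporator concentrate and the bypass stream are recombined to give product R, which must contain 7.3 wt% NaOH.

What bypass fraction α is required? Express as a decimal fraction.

0.406

All 536×0.055 = 29.48 tonne/day of NaOH reaches R, so R = 29.48/0.073 = 403.84 tonne/day and vapour = 132.16 tonne/day.
The evaporator receives (1−α)·536 of feed at 0.945 water and removes 0.439 of that water:
0.439×0.945×(1−α)×536 = 132.16
(1−α) = 132.16/222.36 = 0.5944;  α = 0.4056.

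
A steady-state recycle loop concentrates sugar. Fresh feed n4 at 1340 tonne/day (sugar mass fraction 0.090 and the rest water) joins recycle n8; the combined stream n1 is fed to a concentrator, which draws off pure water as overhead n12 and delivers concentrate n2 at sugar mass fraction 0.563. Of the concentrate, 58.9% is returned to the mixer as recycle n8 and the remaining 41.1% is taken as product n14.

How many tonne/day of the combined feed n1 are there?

Overall sugar balance (none leaves overhead): sugar in fresh feed = sugar in product, i.e. 1340×0.090 = (1−0.589)·n2·0.563.
n2 = 120.6/(0.563×0.411) = 521.19 tonne/day.
Recycle n8 = 0.589×521.19 = 306.98 tonne/day.
Combined feed n1 = 1340 + 306.98 = 1647 tonne/day.

1647 tonne/day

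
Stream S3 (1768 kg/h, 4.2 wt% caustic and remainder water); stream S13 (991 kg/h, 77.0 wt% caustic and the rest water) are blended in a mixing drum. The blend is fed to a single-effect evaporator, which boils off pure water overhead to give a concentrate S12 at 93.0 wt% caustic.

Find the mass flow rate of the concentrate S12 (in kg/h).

caustic entering = 1768×0.042 + 991×0.770 = 837.33 kg/h.
All caustic reports to S12, so S12 = 837.33/0.930 = 900.35 kg/h.

900.4 kg/h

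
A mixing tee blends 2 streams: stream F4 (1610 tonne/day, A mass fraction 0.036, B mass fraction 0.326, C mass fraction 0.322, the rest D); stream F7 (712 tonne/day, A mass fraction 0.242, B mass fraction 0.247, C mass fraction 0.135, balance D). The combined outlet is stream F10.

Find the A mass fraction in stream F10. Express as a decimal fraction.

Total flow out = 1610 + 712 = 2322 tonne/day.
A in = 1610×0.036 + 712×0.242 = 230.26 tonne/day.
A mass fraction in F10 = 230.26/2322 = 0.099.

0.099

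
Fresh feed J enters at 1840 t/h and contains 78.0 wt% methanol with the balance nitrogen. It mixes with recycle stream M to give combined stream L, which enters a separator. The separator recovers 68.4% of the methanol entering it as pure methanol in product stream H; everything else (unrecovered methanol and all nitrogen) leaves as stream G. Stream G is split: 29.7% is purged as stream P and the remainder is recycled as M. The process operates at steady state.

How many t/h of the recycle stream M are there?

1368 t/h

nitrogen enters only via J and leaves only via the purge: 1840×0.220 = 0.297×(nitrogen in G), and the separator passes all nitrogen, so nitrogen in L = nitrogen in G = 1363 t/h.
methanol in L: m_A = 1840×0.780 + (1−0.297)·(1−0.684)·m_A, so m_A = 1435.2/0.7779 = 1845.1 t/h.
G = (1−0.684)×1845.1 + 1363 = 1946 t/h.
Recycle M = (1−0.297)×1946 = 1368 t/h.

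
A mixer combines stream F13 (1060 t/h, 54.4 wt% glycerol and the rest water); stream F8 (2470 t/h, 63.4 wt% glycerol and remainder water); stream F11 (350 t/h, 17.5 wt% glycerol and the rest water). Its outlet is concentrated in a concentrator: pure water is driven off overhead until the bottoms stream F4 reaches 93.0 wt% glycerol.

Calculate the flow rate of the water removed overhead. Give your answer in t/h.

glycerol entering = 1060×0.544 + 2470×0.634 + 350×0.175 = 2203.9 t/h.
All glycerol reports to F4, so F4 = 2203.9/0.930 = 2369.8 t/h.
Total feed = 3880 t/h; overhead = 3880 − 2369.8 = 1510.2 t/h.

1510 t/h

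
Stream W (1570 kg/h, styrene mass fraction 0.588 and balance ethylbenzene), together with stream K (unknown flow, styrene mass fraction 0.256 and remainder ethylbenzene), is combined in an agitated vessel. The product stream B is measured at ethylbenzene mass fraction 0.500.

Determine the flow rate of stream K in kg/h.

Let K be the unknown flow. Total out = 1570 + K.
ethylbenzene balance: 646.84 + 0.744·K = 0.500·(1570 + K)
(0.744 − 0.500)·K = 0.500×1570 − 646.84 = 138.16
K = 138.16 / 0.244 = 566.23 kg/h

566.2 kg/h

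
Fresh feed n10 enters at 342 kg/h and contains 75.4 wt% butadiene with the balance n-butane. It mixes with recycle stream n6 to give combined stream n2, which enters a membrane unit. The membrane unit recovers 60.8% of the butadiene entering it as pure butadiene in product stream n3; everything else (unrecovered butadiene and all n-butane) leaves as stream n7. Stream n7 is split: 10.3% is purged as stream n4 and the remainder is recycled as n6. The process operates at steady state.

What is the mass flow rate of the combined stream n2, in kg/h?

n-butane enters only via n10 and leaves only via the purge: 342×0.246 = 0.103×(n-butane in n7), and the membrane unit passes all n-butane, so n-butane in n2 = n-butane in n7 = 816.82 kg/h.
butadiene in n2: m_A = 342×0.754 + (1−0.103)·(1−0.608)·m_A, so m_A = 257.87/0.6484 = 397.71 kg/h.
n2 = 397.71 + 816.82 = 1214.5 kg/h.

1215 kg/h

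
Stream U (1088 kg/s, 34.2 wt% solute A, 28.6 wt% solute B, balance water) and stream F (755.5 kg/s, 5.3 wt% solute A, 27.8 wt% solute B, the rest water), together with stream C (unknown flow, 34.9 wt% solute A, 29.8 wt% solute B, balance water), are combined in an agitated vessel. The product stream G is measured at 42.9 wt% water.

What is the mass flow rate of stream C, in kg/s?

1570 kg/s

Let C be the unknown flow. Total out = 1843.5 + C.
water balance: 910.17 + 0.353·C = 0.429·(1843.5 + C)
(0.353 − 0.429)·C = 0.429×1843.5 − 910.17 = -119.3
C = -119.3 / -0.076 = 1569.8 kg/s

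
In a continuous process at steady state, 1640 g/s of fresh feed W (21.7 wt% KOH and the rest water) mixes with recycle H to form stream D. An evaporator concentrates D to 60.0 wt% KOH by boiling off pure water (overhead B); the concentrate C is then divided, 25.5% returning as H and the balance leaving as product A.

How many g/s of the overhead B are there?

Overall KOH balance (none leaves overhead): KOH in fresh feed = KOH in product, i.e. 1640×0.217 = (1−0.255)·C·0.600.
C = 355.88/(0.600×0.745) = 796.15 g/s.
Recycle H = 0.255×796.15 = 203.02 g/s.
Combined feed D = 1640 + 203.02 = 1843 g/s.
Overhead B = D − C = 1843 − 796.15 = 1046.9 g/s.

1047 g/s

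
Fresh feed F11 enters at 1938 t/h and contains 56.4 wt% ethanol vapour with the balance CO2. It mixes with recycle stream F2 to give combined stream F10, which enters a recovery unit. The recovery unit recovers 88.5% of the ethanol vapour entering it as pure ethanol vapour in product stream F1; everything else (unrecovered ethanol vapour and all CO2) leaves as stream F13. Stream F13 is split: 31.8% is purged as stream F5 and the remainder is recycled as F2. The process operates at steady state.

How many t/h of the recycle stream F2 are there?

1905 t/h

CO2 enters only via F11 and leaves only via the purge: 1938×0.436 = 0.318×(CO2 in F13), and the recovery unit passes all CO2, so CO2 in F10 = CO2 in F13 = 2657.1 t/h.
ethanol vapour in F10: m_A = 1938×0.564 + (1−0.318)·(1−0.885)·m_A, so m_A = 1093/0.9216 = 1186.1 t/h.
F13 = (1−0.885)×1186.1 + 2657.1 = 2793.5 t/h.
Recycle F2 = (1−0.318)×2793.5 = 1905.2 t/h.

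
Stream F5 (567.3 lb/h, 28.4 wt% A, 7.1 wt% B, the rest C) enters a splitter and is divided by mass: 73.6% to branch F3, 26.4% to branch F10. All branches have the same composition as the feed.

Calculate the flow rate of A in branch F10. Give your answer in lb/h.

42.53 lb/h

Branch F10 total = 0.264×567.3 = 149.77 lb/h.
A in F10 = 0.284×149.77 = 42.534 lb/h.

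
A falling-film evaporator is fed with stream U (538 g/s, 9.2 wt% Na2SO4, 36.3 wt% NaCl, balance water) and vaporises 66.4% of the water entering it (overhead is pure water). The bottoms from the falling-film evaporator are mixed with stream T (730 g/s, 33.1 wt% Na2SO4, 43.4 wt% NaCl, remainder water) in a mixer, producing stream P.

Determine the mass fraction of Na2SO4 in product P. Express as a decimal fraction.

Vapour removed = 0.664×0.545×538 = 194.69 g/s; concentrate = 343.31 g/s.
Na2SO4 reaching the mixer = 49.496 (from concentrate) + 730×0.331 = 291.13 g/s.
Product flow = 343.31 + 730 = 1073.3 g/s; Na2SO4 fraction = 0.271.

0.271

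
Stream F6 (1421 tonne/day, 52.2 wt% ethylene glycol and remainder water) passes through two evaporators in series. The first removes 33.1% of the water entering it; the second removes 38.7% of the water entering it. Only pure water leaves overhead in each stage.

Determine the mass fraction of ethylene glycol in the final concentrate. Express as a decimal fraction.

water in feed = 1421×0.478 = 679.24 tonne/day.
After stage 1: water left = (1−0.331)×679.24 = 454.41; stream total = 1196.2 tonne/day.
After stage 2: water left = (1−0.387)×454.41 = 278.55; final concentrate = 1020.3 tonne/day.
ethylene glycol fraction = 741.76/1020.3 = 0.7270.

0.7270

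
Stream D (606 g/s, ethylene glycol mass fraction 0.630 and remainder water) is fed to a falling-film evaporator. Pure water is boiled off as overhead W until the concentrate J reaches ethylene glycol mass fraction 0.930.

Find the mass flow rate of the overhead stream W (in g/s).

ethylene glycol is conserved: 606×0.630 = 381.78 g/s all reports to the concentrate.
Concentrate = 381.78/(target fraction) = 410.52 g/s.
Overhead = 606 − 410.52 = 195.48 g/s.

195.5 g/s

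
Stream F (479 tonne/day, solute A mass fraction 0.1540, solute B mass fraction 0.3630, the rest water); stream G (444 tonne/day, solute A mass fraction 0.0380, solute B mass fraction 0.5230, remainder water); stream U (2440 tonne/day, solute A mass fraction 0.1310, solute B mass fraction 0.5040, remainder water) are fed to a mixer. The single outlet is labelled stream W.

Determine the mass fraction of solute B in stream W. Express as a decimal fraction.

0.4864

Total flow out = 479 + 444 + 2440 = 3363 tonne/day.
solute B in = 479×0.363 + 444×0.523 + 2440×0.504 = 1635.8 tonne/day.
solute B mass fraction in W = 1635.8/3363 = 0.4864.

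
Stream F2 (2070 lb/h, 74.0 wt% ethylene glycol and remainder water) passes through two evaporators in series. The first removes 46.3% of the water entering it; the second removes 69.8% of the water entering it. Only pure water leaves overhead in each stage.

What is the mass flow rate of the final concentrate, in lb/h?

water in feed = 2070×0.260 = 538.2 lb/h.
After stage 1: water left = (1−0.463)×538.2 = 289.01; stream total = 1820.8 lb/h.
After stage 2: water left = (1−0.698)×289.01 = 87.282; final concentrate = 1619.1 lb/h.

1619 lb/h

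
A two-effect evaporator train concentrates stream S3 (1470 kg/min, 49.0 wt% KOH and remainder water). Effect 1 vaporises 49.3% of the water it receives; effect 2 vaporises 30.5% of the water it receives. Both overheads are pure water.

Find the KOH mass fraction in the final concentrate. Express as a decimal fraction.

water in feed = 1470×0.510 = 749.7 kg/min.
After stage 1: water left = (1−0.493)×749.7 = 380.1; stream total = 1100.4 kg/min.
After stage 2: water left = (1−0.305)×380.1 = 264.17; final concentrate = 984.47 kg/min.
KOH fraction = 720.3/984.47 = 0.732.

0.732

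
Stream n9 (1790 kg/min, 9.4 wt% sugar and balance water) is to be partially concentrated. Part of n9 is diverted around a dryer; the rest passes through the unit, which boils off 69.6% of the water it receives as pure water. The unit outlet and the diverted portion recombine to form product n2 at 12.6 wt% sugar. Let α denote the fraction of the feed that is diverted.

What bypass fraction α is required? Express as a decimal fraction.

0.597

All 1790×0.094 = 168.26 kg/min of sugar reaches n2, so n2 = 168.26/0.126 = 1335.4 kg/min and vapour = 454.6 kg/min.
The evaporator receives (1−α)·1790 of feed at 0.906 water and removes 0.696 of that water:
0.696×0.906×(1−α)×1790 = 454.6
(1−α) = 454.6/1128.7 = 0.4028;  α = 0.5972.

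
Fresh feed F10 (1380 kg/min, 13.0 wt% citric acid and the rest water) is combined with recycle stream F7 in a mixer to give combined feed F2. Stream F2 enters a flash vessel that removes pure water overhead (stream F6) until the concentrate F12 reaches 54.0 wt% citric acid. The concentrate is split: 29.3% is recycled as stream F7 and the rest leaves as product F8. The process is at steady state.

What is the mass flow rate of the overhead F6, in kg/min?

Overall citric acid balance (none leaves overhead): citric acid in fresh feed = citric acid in product, i.e. 1380×0.130 = (1−0.293)·F12·0.540.
F12 = 179.4/(0.540×0.707) = 469.9 kg/min.
Recycle F7 = 0.293×469.9 = 137.68 kg/min.
Combined feed F2 = 1380 + 137.68 = 1517.7 kg/min.
Overhead F6 = F2 − F12 = 1517.7 − 469.9 = 1047.8 kg/min.

1048 kg/min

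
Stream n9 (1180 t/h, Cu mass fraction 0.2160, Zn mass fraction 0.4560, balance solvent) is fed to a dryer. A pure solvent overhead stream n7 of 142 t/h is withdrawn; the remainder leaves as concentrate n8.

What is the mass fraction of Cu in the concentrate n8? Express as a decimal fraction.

0.2455

Cu is not removed: 1180×0.216 = 254.88 t/h of Cu enters n8.
Concentrate = 1180 − 142 = 1038 t/h.
Mass fraction = 254.88/1038 = 0.2455.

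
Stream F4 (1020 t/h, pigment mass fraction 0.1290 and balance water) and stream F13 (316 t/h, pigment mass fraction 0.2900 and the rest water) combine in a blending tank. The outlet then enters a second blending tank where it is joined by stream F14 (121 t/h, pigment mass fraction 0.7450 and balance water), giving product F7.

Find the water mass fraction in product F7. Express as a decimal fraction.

0.7849

Overall, product flow = 1457 t/h.
water in = 1020×0.871 + 316×0.710 + 121×0.255 = 1143.6 t/h.
water fraction in F7 = 0.7849.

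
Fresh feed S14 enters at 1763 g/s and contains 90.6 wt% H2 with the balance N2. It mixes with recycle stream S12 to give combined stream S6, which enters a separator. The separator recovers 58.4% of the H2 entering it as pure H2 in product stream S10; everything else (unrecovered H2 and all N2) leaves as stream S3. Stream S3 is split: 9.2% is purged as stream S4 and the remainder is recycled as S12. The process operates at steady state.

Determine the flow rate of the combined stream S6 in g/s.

4368 g/s

N2 enters only via S14 and leaves only via the purge: 1763×0.094 = 0.092×(N2 in S3), and the separator passes all N2, so N2 in S6 = N2 in S3 = 1801.3 g/s.
H2 in S6: m_A = 1763×0.906 + (1−0.092)·(1−0.584)·m_A, so m_A = 1597.3/0.6223 = 2566.8 g/s.
S6 = 2566.8 + 1801.3 = 4368.2 g/s.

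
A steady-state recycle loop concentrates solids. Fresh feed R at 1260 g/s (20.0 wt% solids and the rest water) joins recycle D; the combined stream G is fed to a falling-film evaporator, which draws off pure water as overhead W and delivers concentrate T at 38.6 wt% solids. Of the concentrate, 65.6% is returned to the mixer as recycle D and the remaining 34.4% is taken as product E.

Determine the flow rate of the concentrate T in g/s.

1898 g/s

Overall solids balance (none leaves overhead): solids in fresh feed = solids in product, i.e. 1260×0.200 = (1−0.656)·T·0.386.
T = 252/(0.386×0.344) = 1897.8 g/s.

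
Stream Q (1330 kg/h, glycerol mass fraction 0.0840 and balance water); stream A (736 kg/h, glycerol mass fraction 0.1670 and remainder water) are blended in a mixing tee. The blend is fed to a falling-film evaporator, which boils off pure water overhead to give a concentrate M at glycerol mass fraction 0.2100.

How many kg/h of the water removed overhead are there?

glycerol entering = 1330×0.084 + 736×0.167 = 234.63 kg/h.
All glycerol reports to M, so M = 234.63/0.210 = 1117.3 kg/h.
Total feed = 2066 kg/h; overhead = 2066 − 1117.3 = 948.7 kg/h.

948.7 kg/h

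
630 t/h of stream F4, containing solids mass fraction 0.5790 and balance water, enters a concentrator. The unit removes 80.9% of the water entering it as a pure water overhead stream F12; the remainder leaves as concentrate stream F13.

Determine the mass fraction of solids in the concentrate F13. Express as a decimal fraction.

solids is not removed: 630×0.579 = 364.77 t/h of solids enters F13.
water entering = 630×0.421 = 265.23 t/h; overhead removed = 0.809×265.23 = 214.57 t/h.
Concentrate = 630 − 214.57 = 415.43 t/h.
Mass fraction = 364.77/415.43 = 0.8781.

0.8781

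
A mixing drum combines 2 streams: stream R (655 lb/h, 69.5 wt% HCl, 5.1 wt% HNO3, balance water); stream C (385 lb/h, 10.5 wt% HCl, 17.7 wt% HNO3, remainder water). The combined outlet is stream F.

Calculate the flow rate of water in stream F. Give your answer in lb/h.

water out = water in = 655×0.254 + 385×0.718 = 442.8 lb/h.

442.8 lb/h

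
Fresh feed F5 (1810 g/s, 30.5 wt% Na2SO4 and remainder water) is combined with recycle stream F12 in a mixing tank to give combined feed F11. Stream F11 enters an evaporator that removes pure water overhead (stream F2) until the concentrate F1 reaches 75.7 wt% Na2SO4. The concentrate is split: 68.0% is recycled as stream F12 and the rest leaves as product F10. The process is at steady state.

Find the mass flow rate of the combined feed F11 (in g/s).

Overall Na2SO4 balance (none leaves overhead): Na2SO4 in fresh feed = Na2SO4 in product, i.e. 1810×0.305 = (1−0.680)·F1·0.757.
F1 = 552.05/(0.757×0.320) = 2278.9 g/s.
Recycle F12 = 0.680×2278.9 = 1549.7 g/s.
Combined feed F11 = 1810 + 1549.7 = 3359.7 g/s.

3360 g/s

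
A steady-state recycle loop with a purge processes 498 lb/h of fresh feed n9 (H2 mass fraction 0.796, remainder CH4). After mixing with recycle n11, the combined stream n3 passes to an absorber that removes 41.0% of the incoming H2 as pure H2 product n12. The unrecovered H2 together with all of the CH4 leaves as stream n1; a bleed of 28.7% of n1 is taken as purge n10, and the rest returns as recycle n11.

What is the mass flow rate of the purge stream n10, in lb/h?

217.5 lb/h

CH4 enters only via n9 and leaves only via the purge: 498×0.204 = 0.287×(CH4 in n1), and the absorber passes all CH4, so CH4 in n3 = CH4 in n1 = 353.98 lb/h.
H2 in n3: m_A = 498×0.796 + (1−0.287)·(1−0.410)·m_A, so m_A = 396.41/0.5793 = 684.25 lb/h.
n1 = (1−0.410)×684.25 + 353.98 = 757.69 lb/h.
Purge n10 = 0.287×757.69 = 217.46 lb/h.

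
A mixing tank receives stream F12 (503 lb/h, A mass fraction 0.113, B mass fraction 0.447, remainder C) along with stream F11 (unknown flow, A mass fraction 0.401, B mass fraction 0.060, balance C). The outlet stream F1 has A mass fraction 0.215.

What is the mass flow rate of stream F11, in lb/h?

275.8 lb/h

Let F11 be the unknown flow. Total out = 503 + F11.
A balance: 56.839 + 0.401·F11 = 0.215·(503 + F11)
(0.401 − 0.215)·F11 = 0.215×503 − 56.839 = 51.306
F11 = 51.306 / 0.186 = 275.84 lb/h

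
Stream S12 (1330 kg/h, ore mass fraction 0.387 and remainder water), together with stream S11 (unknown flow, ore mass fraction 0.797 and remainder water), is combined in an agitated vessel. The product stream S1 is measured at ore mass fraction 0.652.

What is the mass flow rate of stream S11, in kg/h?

2431 kg/h

Let S11 be the unknown flow. Total out = 1330 + S11.
ore balance: 514.71 + 0.797·S11 = 0.652·(1330 + S11)
(0.797 − 0.652)·S11 = 0.652×1330 − 514.71 = 352.45
S11 = 352.45 / 0.145 = 2430.7 kg/h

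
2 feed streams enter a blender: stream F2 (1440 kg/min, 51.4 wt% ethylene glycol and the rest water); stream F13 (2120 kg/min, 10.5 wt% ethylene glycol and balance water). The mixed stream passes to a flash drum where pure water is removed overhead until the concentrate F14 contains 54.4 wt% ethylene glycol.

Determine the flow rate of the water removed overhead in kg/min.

1790 kg/min

ethylene glycol entering = 1440×0.514 + 2120×0.105 = 962.76 kg/min.
All ethylene glycol reports to F14, so F14 = 962.76/0.544 = 1769.8 kg/min.
Total feed = 3560 kg/min; overhead = 3560 − 1769.8 = 1790.2 kg/min.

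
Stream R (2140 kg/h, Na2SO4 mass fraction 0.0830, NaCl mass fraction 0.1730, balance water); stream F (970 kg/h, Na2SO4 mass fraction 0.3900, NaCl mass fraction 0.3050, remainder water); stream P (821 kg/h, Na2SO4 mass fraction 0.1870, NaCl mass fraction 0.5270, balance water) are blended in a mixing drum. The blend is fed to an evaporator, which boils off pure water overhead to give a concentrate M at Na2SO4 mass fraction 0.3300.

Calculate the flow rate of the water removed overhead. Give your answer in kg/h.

1781 kg/h

Na2SO4 entering = 2140×0.083 + 970×0.390 + 821×0.187 = 709.45 kg/h.
All Na2SO4 reports to M, so M = 709.45/0.330 = 2149.8 kg/h.
Total feed = 3931 kg/h; overhead = 3931 − 2149.8 = 1781.2 kg/h.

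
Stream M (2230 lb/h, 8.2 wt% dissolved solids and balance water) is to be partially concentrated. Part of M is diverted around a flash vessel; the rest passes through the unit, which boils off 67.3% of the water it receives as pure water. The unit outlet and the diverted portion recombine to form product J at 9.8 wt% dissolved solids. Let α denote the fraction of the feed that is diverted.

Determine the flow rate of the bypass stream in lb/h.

All 2230×0.082 = 182.86 lb/h of dissolved solids reaches J, so J = 182.86/0.098 = 1865.9 lb/h and vapour = 364.08 lb/h.
The evaporator receives (1−α)·2230 of feed at 0.918 water and removes 0.673 of that water:
0.673×0.918×(1−α)×2230 = 364.08
(1−α) = 364.08/1377.7 = 0.2643;  α = 0.7357.
Bypass flow = 0.7357×2230 = 1640.7 lb/h.

1641 lb/h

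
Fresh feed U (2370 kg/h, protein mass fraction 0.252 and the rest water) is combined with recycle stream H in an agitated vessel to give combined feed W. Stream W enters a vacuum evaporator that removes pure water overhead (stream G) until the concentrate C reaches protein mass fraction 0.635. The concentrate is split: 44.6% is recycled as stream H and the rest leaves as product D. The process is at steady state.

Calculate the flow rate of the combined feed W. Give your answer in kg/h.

3127 kg/h

Overall protein balance (none leaves overhead): protein in fresh feed = protein in product, i.e. 2370×0.252 = (1−0.446)·C·0.635.
C = 597.24/(0.635×0.554) = 1697.7 kg/h.
Recycle H = 0.446×1697.7 = 757.18 kg/h.
Combined feed W = 2370 + 757.18 = 3127.2 kg/h.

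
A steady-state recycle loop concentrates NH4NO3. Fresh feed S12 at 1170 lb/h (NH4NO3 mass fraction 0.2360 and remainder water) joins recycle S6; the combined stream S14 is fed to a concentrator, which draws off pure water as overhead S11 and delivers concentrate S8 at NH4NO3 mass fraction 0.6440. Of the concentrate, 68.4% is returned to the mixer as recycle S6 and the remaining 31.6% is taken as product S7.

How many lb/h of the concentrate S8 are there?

Overall NH4NO3 balance (none leaves overhead): NH4NO3 in fresh feed = NH4NO3 in product, i.e. 1170×0.236 = (1−0.684)·S8·0.644.
S8 = 276.12/(0.644×0.316) = 1356.8 lb/h.

1357 lb/h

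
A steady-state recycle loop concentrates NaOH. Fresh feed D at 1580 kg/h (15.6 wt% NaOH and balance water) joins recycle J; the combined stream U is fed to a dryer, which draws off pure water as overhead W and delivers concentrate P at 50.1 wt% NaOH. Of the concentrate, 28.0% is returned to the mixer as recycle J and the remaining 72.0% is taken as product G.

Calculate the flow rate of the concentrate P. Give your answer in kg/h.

683.3 kg/h

Overall NaOH balance (none leaves overhead): NaOH in fresh feed = NaOH in product, i.e. 1580×0.156 = (1−0.280)·P·0.501.
P = 246.48/(0.501×0.720) = 683.3 kg/h.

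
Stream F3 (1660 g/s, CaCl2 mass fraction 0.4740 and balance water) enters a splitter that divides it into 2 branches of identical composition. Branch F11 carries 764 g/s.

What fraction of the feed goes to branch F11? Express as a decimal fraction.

Fraction to F11 = 764/1660 = 0.4602.

0.460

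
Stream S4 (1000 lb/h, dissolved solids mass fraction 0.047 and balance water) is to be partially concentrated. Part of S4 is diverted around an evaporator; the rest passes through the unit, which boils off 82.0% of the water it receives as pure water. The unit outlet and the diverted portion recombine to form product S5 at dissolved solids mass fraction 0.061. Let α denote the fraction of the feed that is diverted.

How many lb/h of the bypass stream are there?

All 1000×0.047 = 47 lb/h of dissolved solids reaches S5, so S5 = 47/0.061 = 770.49 lb/h and vapour = 229.51 lb/h.
The evaporator receives (1−α)·1000 of feed at 0.953 water and removes 0.820 of that water:
0.820×0.953×(1−α)×1000 = 229.51
(1−α) = 229.51/781.46 = 0.2937;  α = 0.7063.
Bypass flow = 0.7063×1000 = 706.31 lb/h.

706.3 lb/h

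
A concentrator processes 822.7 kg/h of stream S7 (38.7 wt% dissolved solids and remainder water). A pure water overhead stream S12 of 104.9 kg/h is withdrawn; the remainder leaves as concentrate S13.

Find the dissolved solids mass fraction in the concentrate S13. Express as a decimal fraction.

0.4436

dissolved solids is not removed: 822.7×0.387 = 318.38 kg/h of dissolved solids enters S13.
Concentrate = 822.7 − 104.9 = 717.8 kg/h.
Mass fraction = 318.38/717.8 = 0.4436.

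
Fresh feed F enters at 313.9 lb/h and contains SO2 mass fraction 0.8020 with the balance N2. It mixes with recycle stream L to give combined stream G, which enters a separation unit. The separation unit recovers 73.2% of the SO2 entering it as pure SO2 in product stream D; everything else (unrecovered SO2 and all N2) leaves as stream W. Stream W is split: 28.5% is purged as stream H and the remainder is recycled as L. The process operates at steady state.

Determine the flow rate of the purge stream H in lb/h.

85.94 lb/h

N2 enters only via F and leaves only via the purge: 313.9×0.198 = 0.285×(N2 in W), and the separation unit passes all N2, so N2 in G = N2 in W = 218.08 lb/h.
SO2 in G: m_A = 313.9×0.802 + (1−0.285)·(1−0.732)·m_A, so m_A = 251.75/0.8084 = 311.42 lb/h.
W = (1−0.732)×311.42 + 218.08 = 301.54 lb/h.
Purge H = 0.285×301.54 = 85.939 lb/h.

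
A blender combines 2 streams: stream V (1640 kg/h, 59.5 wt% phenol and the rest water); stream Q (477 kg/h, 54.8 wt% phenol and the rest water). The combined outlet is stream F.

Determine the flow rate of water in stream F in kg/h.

879.8 kg/h

water out = water in = 1640×0.405 + 477×0.452 = 879.8 kg/h.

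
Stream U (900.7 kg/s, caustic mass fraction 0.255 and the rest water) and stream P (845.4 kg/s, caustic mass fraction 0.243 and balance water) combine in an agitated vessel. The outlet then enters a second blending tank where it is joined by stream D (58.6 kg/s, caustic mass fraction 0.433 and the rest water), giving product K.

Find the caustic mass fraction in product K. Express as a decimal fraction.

Overall, product flow = 1804.7 kg/s.
caustic in = 900.7×0.255 + 845.4×0.243 + 58.6×0.433 = 460.48 kg/s.
caustic fraction in K = 0.255.

0.255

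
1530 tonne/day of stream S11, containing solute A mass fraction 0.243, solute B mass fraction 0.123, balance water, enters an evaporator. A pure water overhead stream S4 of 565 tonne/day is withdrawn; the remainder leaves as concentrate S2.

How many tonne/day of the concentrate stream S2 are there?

Concentrate = 1530 − 565 = 965 tonne/day.

965 tonne/day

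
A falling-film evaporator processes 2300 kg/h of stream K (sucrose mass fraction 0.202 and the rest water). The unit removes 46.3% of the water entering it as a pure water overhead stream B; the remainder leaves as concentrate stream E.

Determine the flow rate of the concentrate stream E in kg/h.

water entering = 2300×0.798 = 1835.4 kg/h; overhead removed = 0.463×1835.4 = 849.79 kg/h.
Concentrate = 2300 − 849.79 = 1450.2 kg/h.

1450 kg/h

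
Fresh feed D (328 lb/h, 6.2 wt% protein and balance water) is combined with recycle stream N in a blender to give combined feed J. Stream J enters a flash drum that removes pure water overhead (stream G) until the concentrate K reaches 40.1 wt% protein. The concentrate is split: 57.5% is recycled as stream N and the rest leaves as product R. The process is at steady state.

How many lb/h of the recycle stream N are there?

68.61 lb/h

Overall protein balance (none leaves overhead): protein in fresh feed = protein in product, i.e. 328×0.062 = (1−0.575)·K·0.401.
K = 20.336/(0.401×0.425) = 119.33 lb/h.
Recycle N = 0.575×119.33 = 68.612 lb/h.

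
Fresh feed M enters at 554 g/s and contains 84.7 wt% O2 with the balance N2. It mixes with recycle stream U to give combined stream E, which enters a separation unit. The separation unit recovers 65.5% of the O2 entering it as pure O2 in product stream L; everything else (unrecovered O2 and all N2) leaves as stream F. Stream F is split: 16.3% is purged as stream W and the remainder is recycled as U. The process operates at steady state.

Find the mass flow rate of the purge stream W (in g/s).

N2 enters only via M and leaves only via the purge: 554×0.153 = 0.163×(N2 in F), and the separation unit passes all N2, so N2 in E = N2 in F = 520.01 g/s.
O2 in E: m_A = 554×0.847 + (1−0.163)·(1−0.655)·m_A, so m_A = 469.24/0.7112 = 659.75 g/s.
F = (1−0.655)×659.75 + 520.01 = 747.63 g/s.
Purge W = 0.163×747.63 = 121.86 g/s.

121.9 g/s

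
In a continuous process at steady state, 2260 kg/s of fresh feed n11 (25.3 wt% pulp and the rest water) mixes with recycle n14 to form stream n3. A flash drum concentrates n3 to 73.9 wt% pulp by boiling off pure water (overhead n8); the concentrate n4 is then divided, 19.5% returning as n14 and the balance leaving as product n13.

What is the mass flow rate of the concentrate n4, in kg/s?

961.1 kg/s

Overall pulp balance (none leaves overhead): pulp in fresh feed = pulp in product, i.e. 2260×0.253 = (1−0.195)·n4·0.739.
n4 = 571.78/(0.739×0.805) = 961.14 kg/s.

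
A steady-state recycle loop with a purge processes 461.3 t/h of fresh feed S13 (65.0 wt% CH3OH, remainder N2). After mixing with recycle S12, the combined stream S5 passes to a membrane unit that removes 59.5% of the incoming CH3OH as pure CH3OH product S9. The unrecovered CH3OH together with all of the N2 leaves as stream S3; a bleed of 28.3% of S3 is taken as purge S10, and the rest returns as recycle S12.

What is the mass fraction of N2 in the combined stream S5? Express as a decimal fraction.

0.575

N2 enters only via S13 and leaves only via the purge: 461.3×0.350 = 0.283×(N2 in S3), and the membrane unit passes all N2, so N2 in S5 = N2 in S3 = 570.51 t/h.
CH3OH in S5: m_A = 461.3×0.650 + (1−0.283)·(1−0.595)·m_A, so m_A = 299.85/0.7096 = 422.55 t/h.
S5 = 422.55 + 570.51 = 993.06 t/h.
N2 fraction in S5 = 570.51/993.06 = 0.575.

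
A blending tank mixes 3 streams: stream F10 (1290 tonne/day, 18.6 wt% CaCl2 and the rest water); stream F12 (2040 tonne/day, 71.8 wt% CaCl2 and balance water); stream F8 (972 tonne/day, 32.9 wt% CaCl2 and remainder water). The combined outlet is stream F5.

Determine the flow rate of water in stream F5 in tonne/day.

water out = water in = 1290×0.814 + 2040×0.282 + 972×0.671 = 2277.6 tonne/day.

2278 tonne/day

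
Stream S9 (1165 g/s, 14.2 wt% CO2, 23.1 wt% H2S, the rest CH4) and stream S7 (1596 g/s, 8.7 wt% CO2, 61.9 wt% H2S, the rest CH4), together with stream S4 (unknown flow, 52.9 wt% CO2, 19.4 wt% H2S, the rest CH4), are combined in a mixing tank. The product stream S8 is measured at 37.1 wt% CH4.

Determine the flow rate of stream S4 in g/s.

Let S4 be the unknown flow. Total out = 2761 + S4.
CH4 balance: 1199.7 + 0.277·S4 = 0.371·(2761 + S4)
(0.277 − 0.371)·S4 = 0.371×2761 − 1199.7 = -175.35
S4 = -175.35 / -0.094 = 1865.4 g/s

1865 g/s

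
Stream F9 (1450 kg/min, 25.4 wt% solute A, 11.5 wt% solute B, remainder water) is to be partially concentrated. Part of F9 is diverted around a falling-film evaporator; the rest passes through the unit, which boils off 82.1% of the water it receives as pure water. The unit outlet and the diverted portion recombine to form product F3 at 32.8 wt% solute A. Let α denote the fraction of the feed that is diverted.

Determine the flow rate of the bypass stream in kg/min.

All 1450×0.254 = 368.3 kg/min of solute A reaches F3, so F3 = 368.3/0.328 = 1122.9 kg/min and vapour = 327.13 kg/min.
The evaporator receives (1−α)·1450 of feed at 0.631 water and removes 0.821 of that water:
0.821×0.631×(1−α)×1450 = 327.13
(1−α) = 327.13/751.17 = 0.4355;  α = 0.5645.
Bypass flow = 0.5645×1450 = 818.53 kg/min.

818.5 kg/min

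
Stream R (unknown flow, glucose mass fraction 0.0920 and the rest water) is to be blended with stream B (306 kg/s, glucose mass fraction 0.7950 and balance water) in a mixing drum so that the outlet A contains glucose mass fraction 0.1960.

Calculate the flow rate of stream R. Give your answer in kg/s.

1762 kg/s

Let R be the unknown flow. Total out = 306 + R.
glucose balance: 243.27 + 0.092·R = 0.196·(306 + R)
(0.092 − 0.196)·R = 0.196×306 − 243.27 = -183.29
R = -183.29 / -0.104 = 1762.4 kg/s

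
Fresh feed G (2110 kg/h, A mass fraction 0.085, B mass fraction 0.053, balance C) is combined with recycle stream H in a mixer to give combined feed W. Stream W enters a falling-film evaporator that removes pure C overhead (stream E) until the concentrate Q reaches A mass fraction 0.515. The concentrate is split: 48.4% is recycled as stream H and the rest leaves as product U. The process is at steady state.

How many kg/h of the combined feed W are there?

Overall A balance (none leaves overhead): A in fresh feed = A in product, i.e. 2110×0.085 = (1−0.484)·Q·0.515.
Q = 179.35/(0.515×0.516) = 674.91 kg/h.
Recycle H = 0.484×674.91 = 326.66 kg/h.
Combined feed W = 2110 + 326.66 = 2436.7 kg/h.

2437 kg/h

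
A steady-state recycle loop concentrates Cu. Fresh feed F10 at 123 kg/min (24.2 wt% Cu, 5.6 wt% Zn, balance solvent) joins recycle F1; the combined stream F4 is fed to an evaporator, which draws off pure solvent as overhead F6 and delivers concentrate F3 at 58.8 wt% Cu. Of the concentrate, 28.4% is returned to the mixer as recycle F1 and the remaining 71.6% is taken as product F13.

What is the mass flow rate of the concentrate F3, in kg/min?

Overall Cu balance (none leaves overhead): Cu in fresh feed = Cu in product, i.e. 123×0.242 = (1−0.284)·F3·0.588.
F3 = 29.766/(0.588×0.716) = 70.702 kg/min.

70.7 kg/min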